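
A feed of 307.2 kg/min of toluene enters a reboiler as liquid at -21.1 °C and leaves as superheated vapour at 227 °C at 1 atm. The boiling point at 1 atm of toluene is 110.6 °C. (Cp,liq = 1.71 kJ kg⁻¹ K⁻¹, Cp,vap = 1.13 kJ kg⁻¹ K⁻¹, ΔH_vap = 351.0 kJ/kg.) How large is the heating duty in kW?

liquid -21.1→110.6 °C: 225.21 kJ/kg
vaporisation at 110.6 °C: 351 kJ/kg
vapour 110.6→227 °C: 131.53 kJ/kg
Δh = 225.21 + 351 + 131.53 = 707.74 kJ/kg
Q = ṁ·Δh = 307.2 kg/min × 707.74 kJ/kg = 217420 kJ/min
|Q| = 3623.6 kW

Q = 3620 kW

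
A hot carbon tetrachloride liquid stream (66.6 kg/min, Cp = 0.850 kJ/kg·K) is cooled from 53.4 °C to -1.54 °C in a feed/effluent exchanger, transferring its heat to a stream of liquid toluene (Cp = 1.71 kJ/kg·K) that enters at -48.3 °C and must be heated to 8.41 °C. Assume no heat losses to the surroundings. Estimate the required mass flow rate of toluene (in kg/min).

ṁ_c = 32.1 kg/min

Heat released by hot stream: Q = 66.6 × 0.850 × (53.4 − -1.54) = 3110.2 kJ/min
Energy balance on cold side (adiabatic exchanger): Q = ṁ_c·Cp_c·(T_c,out − T_c,in)
ṁ_c = 3110.2 / [1.71 × (8.41 − -48.3)] = 32.072 kg/min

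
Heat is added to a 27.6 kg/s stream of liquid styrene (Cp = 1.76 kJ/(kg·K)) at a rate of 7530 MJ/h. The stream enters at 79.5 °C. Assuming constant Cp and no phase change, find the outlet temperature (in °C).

T_out = 123 °C

Q = 7530 MJ/h = 2091.7 kJ/s
ΔT = Q/(ṁ·Cp) = 2091.7/(27.6×1.76) = 43.06 K
T_out = 79.5 + 43.06 = 122.56 °C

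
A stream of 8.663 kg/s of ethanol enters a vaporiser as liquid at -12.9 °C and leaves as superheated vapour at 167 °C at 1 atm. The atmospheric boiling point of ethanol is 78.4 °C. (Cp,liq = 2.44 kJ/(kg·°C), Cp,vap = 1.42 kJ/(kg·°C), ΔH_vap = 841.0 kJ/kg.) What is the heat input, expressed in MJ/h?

liquid -12.9→78.4 °C: 222.77 kJ/kg
vaporisation at 78.4 °C: 841 kJ/kg
vapour 78.4→167 °C: 125.81 kJ/kg
Δh = 222.77 + 841 + 125.81 = 1189.6 kJ/kg
Q = ṁ·Δh = 8.663 kg/s × 1189.6 kJ/kg = 10305 kJ/s
|Q| = 10305 kW = 37099 MJ/h

Q = 37100 MJ/h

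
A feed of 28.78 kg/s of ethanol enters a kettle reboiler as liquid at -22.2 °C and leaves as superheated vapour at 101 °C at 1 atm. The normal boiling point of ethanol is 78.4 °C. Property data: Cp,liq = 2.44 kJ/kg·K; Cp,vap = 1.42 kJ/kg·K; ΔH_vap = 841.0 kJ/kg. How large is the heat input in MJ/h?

liquid -22.2→78.4 °C: 245.46 kJ/kg
vaporisation at 78.4 °C: 841 kJ/kg
vapour 78.4→101 °C: 32.092 kJ/kg
Δh = 245.46 + 841 + 32.092 = 1118.6 kJ/kg
Q = ṁ·Δh = 28.78 kg/s × 1118.6 kJ/kg = 32192 kJ/s
|Q| = 32192 kW = 115890 MJ/h

Q = 116000 MJ/h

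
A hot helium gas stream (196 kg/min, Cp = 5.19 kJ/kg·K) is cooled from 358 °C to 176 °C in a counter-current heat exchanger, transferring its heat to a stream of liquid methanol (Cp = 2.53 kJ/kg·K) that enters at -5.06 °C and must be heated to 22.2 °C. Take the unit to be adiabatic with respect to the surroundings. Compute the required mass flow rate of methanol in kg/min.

ṁ_c = 2680 kg/min

Heat released by hot stream: Q = 196 × 5.19 × (358 − 176) = 185140 kJ/min
Energy balance on cold side (adiabatic exchanger): Q = ṁ_c·Cp_c·(T_c,out − T_c,in)
ṁ_c = 185140 / [2.53 × (22.2 − -5.06)] = 2684.4 kg/min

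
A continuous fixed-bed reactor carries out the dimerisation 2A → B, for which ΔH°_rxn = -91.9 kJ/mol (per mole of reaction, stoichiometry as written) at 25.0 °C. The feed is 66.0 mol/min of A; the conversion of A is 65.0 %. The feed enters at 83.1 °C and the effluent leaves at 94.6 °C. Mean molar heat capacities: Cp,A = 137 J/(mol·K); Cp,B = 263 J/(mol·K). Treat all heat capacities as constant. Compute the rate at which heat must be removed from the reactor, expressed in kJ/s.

Extent of reaction ξ = 0.650 × 66.0 / 2 = 21.45 mol/min
Reaction term: ξ·ΔH°_rxn = 21.45 × -91.9 = -1971.3 kJ/min
Sensible, feed 83.1→25 °C: -525.34 kJ/min
Outlet flows (mol/min): A 23.1, B 21.45
Sensible, products 25→94.6 °C: 612.9 kJ/min
Q = ΔH = -1883.7 kJ/min = -31.395 kW
Heat removed = 31.395 kJ/s

Q_out = 31.4 kJ/s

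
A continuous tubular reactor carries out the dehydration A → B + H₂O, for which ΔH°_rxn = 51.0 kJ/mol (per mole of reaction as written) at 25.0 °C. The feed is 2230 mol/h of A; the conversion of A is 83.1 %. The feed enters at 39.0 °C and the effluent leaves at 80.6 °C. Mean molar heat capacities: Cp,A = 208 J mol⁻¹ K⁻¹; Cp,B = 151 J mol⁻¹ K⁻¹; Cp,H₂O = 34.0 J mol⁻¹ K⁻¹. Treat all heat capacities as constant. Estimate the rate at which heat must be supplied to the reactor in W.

Q_in = 31000 W

Extent of reaction ξ = 0.831 × 2230 = 1853.1 mol/h
Reaction term: ξ·ΔH°_rxn = 1853.1 × 51.0 = 94510 kJ/h
Sensible, feed 39.0→25 °C: -6493.8 kJ/h
Outlet flows (mol/h): A 376.87, B 1853.1, H₂O 1853.1
Sensible, products 25→80.6 °C: 23420 kJ/h
Q = ΔH = 111440 kJ/h = 30.954 kW
Heat supplied = 30954 W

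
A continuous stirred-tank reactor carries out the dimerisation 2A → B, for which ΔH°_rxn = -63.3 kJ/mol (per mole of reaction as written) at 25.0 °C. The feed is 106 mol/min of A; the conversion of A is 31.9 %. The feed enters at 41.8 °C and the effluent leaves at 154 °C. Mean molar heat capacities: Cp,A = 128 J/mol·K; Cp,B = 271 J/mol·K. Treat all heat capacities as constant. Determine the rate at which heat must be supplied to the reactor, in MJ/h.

Extent of reaction ξ = 0.319 × 106 / 2 = 16.907 mol/min
Reaction term: ξ·ΔH°_rxn = 16.907 × -63.3 = -1070.2 kJ/min
Sensible, feed 41.8→25 °C: -227.94 kJ/min
Outlet flows (mol/min): A 72.186, B 16.907
Sensible, products 25→154 °C: 1783 kJ/min
Q = ΔH = 484.83 kJ/min = 8.0805 kW
Heat supplied = 29.09 MJ/h

Q_in = 29.1 MJ/h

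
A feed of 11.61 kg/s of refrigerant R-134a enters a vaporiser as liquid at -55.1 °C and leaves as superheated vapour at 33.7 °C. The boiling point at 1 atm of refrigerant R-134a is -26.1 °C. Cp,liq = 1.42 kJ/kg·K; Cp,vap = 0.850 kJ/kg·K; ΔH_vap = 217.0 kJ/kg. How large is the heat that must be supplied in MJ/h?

liquid -55.1→-26.1 °C: 41.18 kJ/kg
vaporisation at -26.1 °C: 217 kJ/kg
vapour -26.1→33.7 °C: 50.83 kJ/kg
Δh = 41.18 + 217 + 50.83 = 309.01 kJ/kg
Q = ṁ·Δh = 11.61 kg/s × 309.01 kJ/kg = 3587.6 kJ/s
|Q| = 3587.6 kW = 12915 MJ/h

Q = 12900 MJ/h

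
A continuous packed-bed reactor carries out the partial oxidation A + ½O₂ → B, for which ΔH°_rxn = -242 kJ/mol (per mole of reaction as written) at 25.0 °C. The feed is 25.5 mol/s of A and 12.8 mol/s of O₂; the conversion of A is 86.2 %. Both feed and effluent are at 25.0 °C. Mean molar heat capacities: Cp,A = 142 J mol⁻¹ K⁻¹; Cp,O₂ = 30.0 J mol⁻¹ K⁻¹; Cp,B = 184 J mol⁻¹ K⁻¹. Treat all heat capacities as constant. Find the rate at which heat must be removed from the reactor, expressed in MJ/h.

Extent of reaction ξ = 0.862 × 25.5 = 21.981 mol/s
Reaction term: ξ·ΔH°_rxn = 21.981 × -242 = -5319.4 kJ/s
Q = ΔH = -5319.4 kJ/s = -5319.4 kW
Heat removed = 19150 MJ/h

Q_out = 19100 MJ/h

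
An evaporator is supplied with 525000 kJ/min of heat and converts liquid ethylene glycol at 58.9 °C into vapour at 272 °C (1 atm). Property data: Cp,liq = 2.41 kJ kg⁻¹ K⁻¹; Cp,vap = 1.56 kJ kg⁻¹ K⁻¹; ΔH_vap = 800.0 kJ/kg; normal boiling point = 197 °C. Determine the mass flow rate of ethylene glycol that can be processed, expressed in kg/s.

ṁ = 7.00 kg/s

Δh = 2.41×(197−58.9) + 800.0 + 1.56×(272−197) = 1249.8 kJ/kg
Q = 525000 kJ/min = 8750 kJ/s = 8750 kJ/s
ṁ = Q/Δh = 8750 / 1249.8 = 7.001 kg/s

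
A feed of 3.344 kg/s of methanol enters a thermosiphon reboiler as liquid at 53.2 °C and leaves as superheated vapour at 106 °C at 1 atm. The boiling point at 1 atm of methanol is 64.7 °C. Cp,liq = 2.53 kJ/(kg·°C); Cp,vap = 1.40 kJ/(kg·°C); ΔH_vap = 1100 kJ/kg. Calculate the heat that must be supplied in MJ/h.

Q = 14300 MJ/h

liquid 53.2→64.7 °C: 29.095 kJ/kg
vaporisation at 64.7 °C: 1100 kJ/kg
vapour 64.7→106 °C: 57.82 kJ/kg
Δh = 29.095 + 1100 + 57.82 = 1186.9 kJ/kg
Q = ṁ·Δh = 3.344 kg/s × 1186.9 kJ/kg = 3969 kJ/s
|Q| = 3969 kW = 14289 MJ/h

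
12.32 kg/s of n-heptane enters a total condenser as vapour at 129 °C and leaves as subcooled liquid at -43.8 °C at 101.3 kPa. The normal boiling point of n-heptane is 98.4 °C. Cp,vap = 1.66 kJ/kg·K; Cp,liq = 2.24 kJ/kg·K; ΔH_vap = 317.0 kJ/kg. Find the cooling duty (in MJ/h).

vapour 129→98.4 °C: -50.796 kJ/kg
condensation at 98.4 °C: -317 kJ/kg
liquid 98.4→-43.8 °C: -318.53 kJ/kg
Δh = -50.796 + -317 + -318.53 = -686.32 kJ/kg
Q = ṁ·Δh = 12.32 kg/s × -686.32 kJ/kg = -8455.5 kJ/s
|Q| = 8455.5 kW = 30440 MJ/h

Q_c = 30400 MJ/h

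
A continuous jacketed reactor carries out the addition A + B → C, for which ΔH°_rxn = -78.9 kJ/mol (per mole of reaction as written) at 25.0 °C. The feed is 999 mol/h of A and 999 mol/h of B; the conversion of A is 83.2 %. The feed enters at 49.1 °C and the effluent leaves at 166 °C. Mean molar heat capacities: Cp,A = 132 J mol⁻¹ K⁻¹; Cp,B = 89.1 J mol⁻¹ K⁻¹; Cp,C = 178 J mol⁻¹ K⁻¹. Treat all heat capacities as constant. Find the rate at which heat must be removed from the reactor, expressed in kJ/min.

Extent of reaction ξ = 0.832 × 999 = 831.17 mol/h
Reaction term: ξ·ΔH°_rxn = 831.17 × -78.9 = -65579 kJ/h
Sensible, feed 49.1→25 °C: -5323.2 kJ/h
Outlet flows (mol/h): A 167.83, B 167.83, C 831.17
Sensible, products 25→166 °C: 26093 kJ/h
Q = ΔH = -44810 kJ/h = -12.447 kW
Heat removed = 746.83 kJ/min

Q_out = 747 kJ/min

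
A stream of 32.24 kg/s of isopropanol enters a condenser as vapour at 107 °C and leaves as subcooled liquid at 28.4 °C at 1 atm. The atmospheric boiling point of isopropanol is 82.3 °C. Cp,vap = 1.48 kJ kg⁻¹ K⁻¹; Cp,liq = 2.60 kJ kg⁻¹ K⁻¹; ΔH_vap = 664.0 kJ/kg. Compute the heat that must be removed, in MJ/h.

Q_c = 97600 MJ/h

vapour 107→82.3 °C: -36.556 kJ/kg
condensation at 82.3 °C: -664 kJ/kg
liquid 82.3→28.4 °C: -140.14 kJ/kg
Δh = -36.556 + -664 + -140.14 = -840.7 kJ/kg
Q = ṁ·Δh = 32.24 kg/s × -840.7 kJ/kg = -27104 kJ/s
|Q| = 27104 kW = 97575 MJ/h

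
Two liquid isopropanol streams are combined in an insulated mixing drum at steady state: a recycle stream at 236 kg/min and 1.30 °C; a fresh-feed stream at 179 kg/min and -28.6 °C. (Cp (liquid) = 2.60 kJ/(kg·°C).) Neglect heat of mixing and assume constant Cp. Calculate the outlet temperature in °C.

T_out = -11.6 °C

No heat crosses the boundary, so H_out = H_in.
T_out = Σ ṁᵢCp,ᵢTᵢ / Σ ṁᵢCp,ᵢ
      = -12513 / 1079 = -11.597 °C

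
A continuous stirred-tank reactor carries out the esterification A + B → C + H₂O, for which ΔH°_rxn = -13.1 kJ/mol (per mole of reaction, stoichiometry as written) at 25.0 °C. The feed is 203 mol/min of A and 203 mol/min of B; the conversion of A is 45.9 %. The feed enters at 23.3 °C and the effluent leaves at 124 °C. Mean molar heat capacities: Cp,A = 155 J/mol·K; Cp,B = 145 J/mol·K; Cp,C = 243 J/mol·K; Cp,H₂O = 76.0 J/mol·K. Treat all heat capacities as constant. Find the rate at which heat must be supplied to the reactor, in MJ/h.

Extent of reaction ξ = 0.459 × 203 = 93.177 mol/min
Reaction term: ξ·ΔH°_rxn = 93.177 × -13.1 = -1220.6 kJ/min
Sensible, feed 23.3→25 °C: 103.53 kJ/min
Outlet flows (mol/min): A 109.82, B 109.82, C 93.177, H₂O 93.177
Sensible, products 25→124 °C: 6204.4 kJ/min
Q = ΔH = 5087.3 kJ/min = 84.788 kW
Heat supplied = 305.24 MJ/h

Q_in = 305 MJ/h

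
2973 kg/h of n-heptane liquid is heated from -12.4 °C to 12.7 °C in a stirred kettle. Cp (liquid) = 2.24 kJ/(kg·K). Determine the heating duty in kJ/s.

Q = ṁ·Cp·ΔT = 2973 × 2.24 × (12.7 − -12.4) = 167150 kJ/h
Converting: 167150 / 3600 s = 46.432 kW

Q = 46.4 kJ/s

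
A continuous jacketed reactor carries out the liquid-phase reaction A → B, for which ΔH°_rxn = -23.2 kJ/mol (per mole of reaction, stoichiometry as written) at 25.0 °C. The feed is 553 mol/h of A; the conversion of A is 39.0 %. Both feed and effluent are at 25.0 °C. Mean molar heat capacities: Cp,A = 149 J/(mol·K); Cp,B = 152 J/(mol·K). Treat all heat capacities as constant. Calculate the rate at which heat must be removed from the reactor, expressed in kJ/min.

Extent of reaction ξ = 0.390 × 553 = 215.67 mol/h
Reaction term: ξ·ΔH°_rxn = 215.67 × -23.2 = -5003.5 kJ/h
Q = ΔH = -5003.5 kJ/h = -1.3899 kW
Heat removed = 83.392 kJ/min

Q_out = 83.4 kJ/min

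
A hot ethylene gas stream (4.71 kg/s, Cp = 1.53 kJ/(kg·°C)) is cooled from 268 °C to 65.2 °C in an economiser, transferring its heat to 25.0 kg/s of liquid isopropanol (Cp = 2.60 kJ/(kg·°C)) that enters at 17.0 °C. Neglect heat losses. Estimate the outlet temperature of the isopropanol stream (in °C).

Heat released by hot stream: Q = 4.71 × 1.53 × (268 − 65.2) = 1461.4 kJ/s
Energy balance on cold side (adiabatic exchanger): Q = ṁ_c·Cp_c·(T_c,out − T_c,in)
T_c,out = 17.0 + 1461.4/(25.0 × 2.60) = 39.484 °C

T_c,out = 39.5 °C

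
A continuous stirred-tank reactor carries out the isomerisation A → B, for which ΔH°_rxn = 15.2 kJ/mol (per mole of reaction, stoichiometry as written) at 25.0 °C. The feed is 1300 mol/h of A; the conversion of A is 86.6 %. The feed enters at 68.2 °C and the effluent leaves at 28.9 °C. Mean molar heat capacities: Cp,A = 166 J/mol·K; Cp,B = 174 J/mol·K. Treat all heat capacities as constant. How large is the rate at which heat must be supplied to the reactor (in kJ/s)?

Extent of reaction ξ = 0.866 × 1300 = 1125.8 mol/h
Reaction term: ξ·ΔH°_rxn = 1125.8 × 15.2 = 17112 kJ/h
Sensible, feed 68.2→25 °C: -9322.6 kJ/h
Outlet flows (mol/h): A 174.2, B 1125.8
Sensible, products 25→28.9 °C: 876.74 kJ/h
Q = ΔH = 8666.3 kJ/h = 2.4073 kW
Heat supplied = 2.4073 kJ/s

Q_in = 2.41 kJ/s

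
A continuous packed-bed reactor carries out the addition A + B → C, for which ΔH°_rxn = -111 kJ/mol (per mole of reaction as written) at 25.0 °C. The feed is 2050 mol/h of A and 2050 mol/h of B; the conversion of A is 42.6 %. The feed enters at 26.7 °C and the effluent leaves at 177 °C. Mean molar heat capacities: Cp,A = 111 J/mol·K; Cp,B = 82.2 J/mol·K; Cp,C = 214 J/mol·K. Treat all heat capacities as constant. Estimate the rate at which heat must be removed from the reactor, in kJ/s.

Q_out = 9.62 kJ/s

Extent of reaction ξ = 0.426 × 2050 = 873.3 mol/h
Reaction term: ξ·ΔH°_rxn = 873.3 × -111 = -96936 kJ/h
Sensible, feed 26.7→25 °C: -673.3 kJ/h
Outlet flows (mol/h): A 1176.7, B 1176.7, C 873.3
Sensible, products 25→177 °C: 62962 kJ/h
Q = ΔH = -34647 kJ/h = -9.6243 kW
Heat removed = 9.6243 kJ/s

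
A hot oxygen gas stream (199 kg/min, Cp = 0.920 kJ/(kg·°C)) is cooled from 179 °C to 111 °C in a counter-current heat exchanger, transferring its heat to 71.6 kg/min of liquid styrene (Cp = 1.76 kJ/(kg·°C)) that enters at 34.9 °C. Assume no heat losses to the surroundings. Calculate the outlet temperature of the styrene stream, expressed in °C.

Heat released by hot stream: Q = 199 × 0.920 × (179 − 111) = 12449 kJ/min
Energy balance on cold side (adiabatic exchanger): Q = ṁ_c·Cp_c·(T_c,out − T_c,in)
T_c,out = 34.9 + 12449/(71.6 × 1.76) = 133.69 °C

T_c,out = 134 °C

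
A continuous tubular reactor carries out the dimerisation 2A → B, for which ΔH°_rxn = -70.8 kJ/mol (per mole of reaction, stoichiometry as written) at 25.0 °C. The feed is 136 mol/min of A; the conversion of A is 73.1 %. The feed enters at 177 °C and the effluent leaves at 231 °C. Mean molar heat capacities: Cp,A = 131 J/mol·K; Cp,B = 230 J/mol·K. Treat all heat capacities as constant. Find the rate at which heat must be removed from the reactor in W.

Q_out = 48100 W

Extent of reaction ξ = 0.731 × 136 / 2 = 49.708 mol/min
Reaction term: ξ·ΔH°_rxn = 49.708 × -70.8 = -3519.3 kJ/min
Sensible, feed 177→25 °C: -2708 kJ/min
Outlet flows (mol/min): A 36.584, B 49.708
Sensible, products 25→231 °C: 3342.4 kJ/min
Q = ΔH = -2884.9 kJ/min = -48.082 kW
Heat removed = 48082 W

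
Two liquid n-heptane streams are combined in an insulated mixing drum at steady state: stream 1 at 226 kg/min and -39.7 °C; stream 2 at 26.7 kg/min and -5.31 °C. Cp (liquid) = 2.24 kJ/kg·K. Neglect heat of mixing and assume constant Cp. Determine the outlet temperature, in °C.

T_out = -36.1 °C

No heat crosses the boundary, so H_out = H_in.
T_out = Σ ṁᵢCp,ᵢTᵢ / Σ ṁᵢCp,ᵢ
      = -20415 / 566.05 = -36.066 °C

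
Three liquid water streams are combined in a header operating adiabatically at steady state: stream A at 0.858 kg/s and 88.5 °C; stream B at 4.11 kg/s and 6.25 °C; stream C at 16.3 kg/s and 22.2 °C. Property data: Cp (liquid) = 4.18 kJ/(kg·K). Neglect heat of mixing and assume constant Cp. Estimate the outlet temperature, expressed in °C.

Adiabatic, steady state ⇒ Σ ṁᵢCp,ᵢ(T_out − Tᵢ) = 0
Σ ṁᵢCp,ᵢTᵢ = 0.858×4.18×88.5 + 4.11×4.18×6.25 + 16.3×4.18×22.2 = 1937.3
Σ ṁᵢCp,ᵢ = 0.858×4.18 + 4.11×4.18 + 16.3×4.18 = 88.9
T_out = 1937.3 / 88.9 = 21.792 °C

T_out = 21.8 °C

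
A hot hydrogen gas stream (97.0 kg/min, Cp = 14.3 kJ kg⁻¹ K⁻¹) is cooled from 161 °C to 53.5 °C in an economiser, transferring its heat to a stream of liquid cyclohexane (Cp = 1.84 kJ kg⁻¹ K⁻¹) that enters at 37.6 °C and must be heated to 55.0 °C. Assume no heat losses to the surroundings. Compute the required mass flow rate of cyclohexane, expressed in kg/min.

ṁ_c = 4660 kg/min

Heat released by hot stream: Q = 97.0 × 14.3 × (161 − 53.5) = 149110 kJ/min
Energy balance on cold side (adiabatic exchanger): Q = ṁ_c·Cp_c·(T_c,out − T_c,in)
ṁ_c = 149110 / [1.84 × (55.0 − 37.6)] = 4657.5 kg/min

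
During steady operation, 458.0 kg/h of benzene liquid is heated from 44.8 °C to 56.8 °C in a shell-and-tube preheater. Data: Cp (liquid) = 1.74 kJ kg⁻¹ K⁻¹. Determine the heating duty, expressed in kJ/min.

Q = 159 kJ/min

Q = ṁ·Cp·ΔT = 458.0 × 1.74 × (56.8 − 44.8) = 9563 kJ/h
Converting: 9563 / 3600 s = 2.6564 kW
Heating duty = 159.38 kJ/min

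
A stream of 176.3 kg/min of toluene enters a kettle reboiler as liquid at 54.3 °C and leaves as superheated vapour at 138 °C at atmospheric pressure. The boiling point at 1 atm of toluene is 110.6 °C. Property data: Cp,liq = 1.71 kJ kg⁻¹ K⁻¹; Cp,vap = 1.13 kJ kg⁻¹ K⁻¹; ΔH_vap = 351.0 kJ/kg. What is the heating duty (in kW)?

Q = 1410 kW

liquid 54.3→110.6 °C: 96.273 kJ/kg
vaporisation at 110.6 °C: 351 kJ/kg
vapour 110.6→138 °C: 30.962 kJ/kg
Δh = 96.273 + 351 + 30.962 = 478.24 kJ/kg
Q = ṁ·Δh = 176.3 kg/min × 478.24 kJ/kg = 84313 kJ/min
|Q| = 1405.2 kW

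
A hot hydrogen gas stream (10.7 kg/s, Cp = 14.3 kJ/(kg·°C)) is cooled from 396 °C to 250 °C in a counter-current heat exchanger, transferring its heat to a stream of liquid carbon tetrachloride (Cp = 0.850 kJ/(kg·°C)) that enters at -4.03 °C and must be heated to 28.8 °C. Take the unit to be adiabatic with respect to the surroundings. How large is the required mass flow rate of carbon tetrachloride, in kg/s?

Heat released by hot stream: Q = 10.7 × 14.3 × (396 − 250) = 22339 kJ/s
Energy balance on cold side (adiabatic exchanger): Q = ṁ_c·Cp_c·(T_c,out − T_c,in)
ṁ_c = 22339 / [0.850 × (28.8 − -4.03)] = 800.54 kg/s

ṁ_c = 801 kg/s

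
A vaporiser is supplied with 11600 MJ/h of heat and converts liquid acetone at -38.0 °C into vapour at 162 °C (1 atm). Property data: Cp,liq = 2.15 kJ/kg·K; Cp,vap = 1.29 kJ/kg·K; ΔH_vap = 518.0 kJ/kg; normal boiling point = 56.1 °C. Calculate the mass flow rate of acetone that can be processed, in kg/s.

Δh = 2.15×(56.1−-38.0) + 518.0 + 1.29×(162−56.1) = 856.93 kJ/kg
Q = 11600 MJ/h = 3222.2 kJ/s = 3222.2 kJ/s
ṁ = Q/Δh = 3222.2 / 856.93 = 3.7602 kg/s

ṁ = 3.76 kg/s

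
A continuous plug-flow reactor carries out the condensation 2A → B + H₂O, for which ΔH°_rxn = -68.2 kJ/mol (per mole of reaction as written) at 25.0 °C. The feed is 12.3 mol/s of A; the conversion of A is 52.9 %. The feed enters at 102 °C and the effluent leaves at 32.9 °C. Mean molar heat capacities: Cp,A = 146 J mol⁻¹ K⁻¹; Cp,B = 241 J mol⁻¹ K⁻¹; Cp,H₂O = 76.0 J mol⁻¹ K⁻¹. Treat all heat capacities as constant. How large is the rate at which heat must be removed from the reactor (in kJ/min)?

Extent of reaction ξ = 0.529 × 12.3 / 2 = 3.2534 mol/s
Reaction term: ξ·ΔH°_rxn = 3.2534 × -68.2 = -221.88 kJ/s
Sensible, feed 102→25 °C: -138.28 kJ/s
Outlet flows (mol/s): A 5.7933, B 3.2534, H₂O 3.2534
Sensible, products 25→32.9 °C: 14.829 kJ/s
Q = ΔH = -345.33 kJ/s = -345.33 kW
Heat removed = 20720 kJ/min

Q_out = 20700 kJ/min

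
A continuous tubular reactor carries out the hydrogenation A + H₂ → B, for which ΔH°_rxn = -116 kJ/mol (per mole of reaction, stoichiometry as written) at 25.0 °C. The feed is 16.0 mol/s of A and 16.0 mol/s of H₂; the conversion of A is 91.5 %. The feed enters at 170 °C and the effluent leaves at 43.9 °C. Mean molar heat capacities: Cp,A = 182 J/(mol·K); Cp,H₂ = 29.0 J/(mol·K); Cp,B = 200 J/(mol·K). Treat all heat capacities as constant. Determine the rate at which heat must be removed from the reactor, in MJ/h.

Extent of reaction ξ = 0.915 × 16.0 = 14.64 mol/s
Reaction term: ξ·ΔH°_rxn = 14.64 × -116 = -1698.2 kJ/s
Sensible, feed 170→25 °C: -489.52 kJ/s
Outlet flows (mol/s): A 1.36, H₂ 1.36, B 14.64
Sensible, products 25→43.9 °C: 60.763 kJ/s
Q = ΔH = -2127 kJ/s = -2127 kW
Heat removed = 7657.2 MJ/h

Q_out = 7660 MJ/h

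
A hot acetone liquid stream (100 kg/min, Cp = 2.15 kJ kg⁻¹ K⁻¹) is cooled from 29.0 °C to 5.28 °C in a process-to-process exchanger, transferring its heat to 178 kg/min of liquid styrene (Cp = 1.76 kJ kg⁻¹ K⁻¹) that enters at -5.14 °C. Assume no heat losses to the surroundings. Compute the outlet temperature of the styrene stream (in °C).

Heat released by hot stream: Q = 100 × 2.15 × (29.0 − 5.28) = 5099.8 kJ/min
Energy balance on cold side (adiabatic exchanger): Q = ṁ_c·Cp_c·(T_c,out − T_c,in)
T_c,out = -5.14 + 5099.8/(178 × 1.76) = 11.139 °C

T_c,out = 11.1 °C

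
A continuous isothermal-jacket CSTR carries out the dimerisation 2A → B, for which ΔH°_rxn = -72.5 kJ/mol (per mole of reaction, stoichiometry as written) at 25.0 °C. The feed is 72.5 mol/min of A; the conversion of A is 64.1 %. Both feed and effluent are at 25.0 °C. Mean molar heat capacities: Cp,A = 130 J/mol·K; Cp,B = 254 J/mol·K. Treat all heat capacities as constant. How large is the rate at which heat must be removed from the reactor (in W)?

Q_out = 28100 W

Extent of reaction ξ = 0.641 × 72.5 / 2 = 23.236 mol/min
Reaction term: ξ·ΔH°_rxn = 23.236 × -72.5 = -1684.6 kJ/min
Q = ΔH = -1684.6 kJ/min = -28.077 kW
Heat removed = 28077 W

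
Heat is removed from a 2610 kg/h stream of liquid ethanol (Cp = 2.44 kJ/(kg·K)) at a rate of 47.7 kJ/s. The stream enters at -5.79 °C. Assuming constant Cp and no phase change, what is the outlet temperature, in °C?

Q = 47.7 kJ/s = 171720 kJ/h
ΔT = Q/(ṁ·Cp) = 171720/(2610×2.44) = 26.964 K
T_out = -5.79 − 26.964 = -32.754 °C

T_out = -32.8 °C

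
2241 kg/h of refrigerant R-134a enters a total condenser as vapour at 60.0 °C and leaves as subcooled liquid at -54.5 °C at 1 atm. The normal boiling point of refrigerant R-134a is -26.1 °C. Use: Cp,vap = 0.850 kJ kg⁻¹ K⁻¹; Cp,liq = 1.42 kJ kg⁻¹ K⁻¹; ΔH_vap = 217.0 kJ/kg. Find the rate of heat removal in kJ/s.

Q_c = 206 kJ/s

vapour 60.0→-26.1 °C: -73.185 kJ/kg
condensation at -26.1 °C: -217 kJ/kg
liquid -26.1→-54.5 °C: -40.328 kJ/kg
Δh = -73.185 + -217 + -40.328 = -330.51 kJ/kg
Q = ṁ·Δh = 2241 kg/h × -330.51 kJ/kg = -740680 kJ/h
|Q| = 205.74 kW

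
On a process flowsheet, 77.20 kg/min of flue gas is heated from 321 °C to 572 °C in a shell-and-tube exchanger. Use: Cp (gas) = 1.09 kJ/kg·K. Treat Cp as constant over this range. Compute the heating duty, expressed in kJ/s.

Q = 352 kJ/s

Q = ṁ·Cp·ΔT = 77.20 × 1.09 × (572 − 321) = 21121 kJ/min
Converting: 21121 / 60 s = 352.02 kW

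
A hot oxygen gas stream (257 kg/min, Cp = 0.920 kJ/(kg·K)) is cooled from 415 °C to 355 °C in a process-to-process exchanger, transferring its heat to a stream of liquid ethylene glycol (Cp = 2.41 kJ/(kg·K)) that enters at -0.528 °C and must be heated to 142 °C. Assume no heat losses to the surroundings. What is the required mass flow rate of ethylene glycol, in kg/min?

Heat released by hot stream: Q = 257 × 0.920 × (415 − 355) = 14186 kJ/min
Energy balance on cold side (adiabatic exchanger): Q = ṁ_c·Cp_c·(T_c,out − T_c,in)
ṁ_c = 14186 / [2.41 × (142 − -0.528)] = 41.3 kg/min

ṁ_c = 41.3 kg/min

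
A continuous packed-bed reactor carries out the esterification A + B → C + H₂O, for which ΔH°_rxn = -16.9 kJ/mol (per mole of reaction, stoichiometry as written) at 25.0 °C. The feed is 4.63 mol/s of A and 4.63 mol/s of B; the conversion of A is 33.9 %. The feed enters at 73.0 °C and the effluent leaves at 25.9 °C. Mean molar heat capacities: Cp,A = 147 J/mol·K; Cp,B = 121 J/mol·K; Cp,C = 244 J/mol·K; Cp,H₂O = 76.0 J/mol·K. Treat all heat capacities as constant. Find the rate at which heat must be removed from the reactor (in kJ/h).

Q_out = 306000 kJ/h

Extent of reaction ξ = 0.339 × 4.63 = 1.5696 mol/s
Reaction term: ξ·ΔH°_rxn = 1.5696 × -16.9 = -26.526 kJ/s
Sensible, feed 73.0→25 °C: -59.56 kJ/s
Outlet flows (mol/s): A 3.0604, B 3.0604, C 1.5696, H₂O 1.5696
Sensible, products 25→25.9 °C: 1.1902 kJ/s
Q = ΔH = -84.896 kJ/s = -84.896 kW
Heat removed = 305630 kJ/h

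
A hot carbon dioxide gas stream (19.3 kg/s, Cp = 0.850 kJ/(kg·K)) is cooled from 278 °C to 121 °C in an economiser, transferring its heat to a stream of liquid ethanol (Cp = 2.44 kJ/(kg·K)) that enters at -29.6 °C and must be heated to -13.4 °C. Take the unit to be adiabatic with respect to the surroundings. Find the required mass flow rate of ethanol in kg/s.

ṁ_c = 65.2 kg/s

Heat released by hot stream: Q = 19.3 × 0.850 × (278 − 121) = 2575.6 kJ/s
Energy balance on cold side (adiabatic exchanger): Q = ṁ_c·Cp_c·(T_c,out − T_c,in)
ṁ_c = 2575.6 / [2.44 × (-13.4 − -29.6)] = 65.158 kg/s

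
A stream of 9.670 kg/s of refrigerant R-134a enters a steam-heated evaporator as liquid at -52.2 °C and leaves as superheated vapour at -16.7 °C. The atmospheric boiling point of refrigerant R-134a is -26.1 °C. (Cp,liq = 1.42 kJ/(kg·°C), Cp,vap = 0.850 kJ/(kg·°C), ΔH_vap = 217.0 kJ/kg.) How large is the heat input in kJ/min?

Q = 152000 kJ/min

liquid -52.2→-26.1 °C: 37.062 kJ/kg
vaporisation at -26.1 °C: 217 kJ/kg
vapour -26.1→-16.7 °C: 7.99 kJ/kg
Δh = 37.062 + 217 + 7.99 = 262.05 kJ/kg
Q = ṁ·Δh = 9.670 kg/s × 262.05 kJ/kg = 2534 kJ/s
|Q| = 2534 kW = 152040 kJ/min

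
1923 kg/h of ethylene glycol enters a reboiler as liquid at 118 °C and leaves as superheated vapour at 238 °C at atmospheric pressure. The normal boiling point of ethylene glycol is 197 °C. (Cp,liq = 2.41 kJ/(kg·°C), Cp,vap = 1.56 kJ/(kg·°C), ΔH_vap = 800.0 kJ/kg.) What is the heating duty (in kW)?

Q = 563 kW

liquid 118→197 °C: 190.39 kJ/kg
vaporisation at 197 °C: 800 kJ/kg
vapour 197→238 °C: 63.96 kJ/kg
Δh = 190.39 + 800 + 63.96 = 1054.3 kJ/kg
Q = ṁ·Δh = 1923 kg/h × 1054.3 kJ/kg = 2.0275e+06 kJ/h
|Q| = 563.2 kW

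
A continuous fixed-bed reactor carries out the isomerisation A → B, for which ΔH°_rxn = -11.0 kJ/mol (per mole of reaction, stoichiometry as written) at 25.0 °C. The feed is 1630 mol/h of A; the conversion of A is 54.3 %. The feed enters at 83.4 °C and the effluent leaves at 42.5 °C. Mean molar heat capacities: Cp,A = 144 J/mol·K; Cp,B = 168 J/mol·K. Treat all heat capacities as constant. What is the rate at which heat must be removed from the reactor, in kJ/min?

Extent of reaction ξ = 0.543 × 1630 = 885.09 mol/h
Reaction term: ξ·ΔH°_rxn = 885.09 × -11.0 = -9736 kJ/h
Sensible, feed 83.4→25 °C: -13708 kJ/h
Outlet flows (mol/h): A 744.91, B 885.09
Sensible, products 25→42.5 °C: 4479.3 kJ/h
Q = ΔH = -18964 kJ/h = -5.2679 kW
Heat removed = 316.07 kJ/min

Q_out = 316 kJ/min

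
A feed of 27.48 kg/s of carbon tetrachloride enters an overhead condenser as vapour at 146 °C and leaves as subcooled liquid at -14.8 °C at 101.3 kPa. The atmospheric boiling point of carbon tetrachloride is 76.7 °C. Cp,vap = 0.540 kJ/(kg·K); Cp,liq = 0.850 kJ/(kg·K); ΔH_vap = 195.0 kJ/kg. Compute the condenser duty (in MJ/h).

vapour 146→76.7 °C: -37.422 kJ/kg
condensation at 76.7 °C: -195 kJ/kg
liquid 76.7→-14.8 °C: -77.775 kJ/kg
Δh = -37.422 + -195 + -77.775 = -310.2 kJ/kg
Q = ṁ·Δh = 27.48 kg/s × -310.2 kJ/kg = -8524.2 kJ/s
|Q| = 8524.2 kW = 30687 MJ/h

Q_c = 30700 MJ/h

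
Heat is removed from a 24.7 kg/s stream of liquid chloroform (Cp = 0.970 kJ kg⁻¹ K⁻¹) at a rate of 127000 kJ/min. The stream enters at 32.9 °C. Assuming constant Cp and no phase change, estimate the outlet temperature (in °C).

Q = 127000 kJ/min = 2116.7 kJ/s
ΔT = Q/(ṁ·Cp) = 2116.7/(24.7×0.970) = 88.345 K
T_out = 32.9 − 88.345 = -55.445 °C

T_out = -55.4 °C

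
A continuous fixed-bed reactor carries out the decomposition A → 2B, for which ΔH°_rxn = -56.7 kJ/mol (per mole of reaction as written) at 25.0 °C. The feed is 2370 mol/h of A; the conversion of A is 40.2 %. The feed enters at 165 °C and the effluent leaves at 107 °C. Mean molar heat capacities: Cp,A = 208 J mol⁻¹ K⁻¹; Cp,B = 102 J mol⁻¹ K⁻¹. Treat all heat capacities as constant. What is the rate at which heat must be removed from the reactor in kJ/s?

Extent of reaction ξ = 0.402 × 2370 = 952.74 mol/h
Reaction term: ξ·ΔH°_rxn = 952.74 × -56.7 = -54020 kJ/h
Sensible, feed 165→25 °C: -69014 kJ/h
Outlet flows (mol/h): A 1417.3, B 1905.5
Sensible, products 25→107 °C: 40110 kJ/h
Q = ΔH = -82925 kJ/h = -23.035 kW
Heat removed = 23.035 kJ/s

Q_out = 23.0 kJ/s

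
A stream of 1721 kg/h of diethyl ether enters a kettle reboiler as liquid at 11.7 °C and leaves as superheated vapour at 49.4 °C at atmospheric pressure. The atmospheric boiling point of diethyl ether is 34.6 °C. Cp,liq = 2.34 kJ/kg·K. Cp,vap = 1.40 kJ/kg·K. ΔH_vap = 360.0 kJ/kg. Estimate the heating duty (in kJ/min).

liquid 11.7→34.6 °C: 53.586 kJ/kg
vaporisation at 34.6 °C: 360 kJ/kg
vapour 34.6→49.4 °C: 20.72 kJ/kg
Δh = 53.586 + 360 + 20.72 = 434.31 kJ/kg
Q = ṁ·Δh = 1721 kg/h × 434.31 kJ/kg = 747440 kJ/h
|Q| = 207.62 kW = 12457 kJ/min

Q = 12500 kJ/min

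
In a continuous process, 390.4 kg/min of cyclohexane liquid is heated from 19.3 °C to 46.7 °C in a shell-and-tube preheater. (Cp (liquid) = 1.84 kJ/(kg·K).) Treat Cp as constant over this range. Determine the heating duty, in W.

Q = ṁ·Cp·ΔT = 390.4 × 1.84 × (46.7 − 19.3) = 19682 kJ/min
Converting: 19682 / 60 s = 328.04 kW
Heating duty = 328040 W

Q = 328000 W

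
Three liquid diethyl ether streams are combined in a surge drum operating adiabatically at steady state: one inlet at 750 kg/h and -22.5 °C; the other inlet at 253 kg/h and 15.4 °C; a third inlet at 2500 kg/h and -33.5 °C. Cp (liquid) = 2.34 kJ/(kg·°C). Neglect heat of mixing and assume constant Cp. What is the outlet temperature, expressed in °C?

T_out = -27.6 °C

No heat crosses the boundary, so H_out = H_in.
Σ ṁᵢCp,ᵢTᵢ = 750×2.34×-22.5 + 253×2.34×15.4 + 2500×2.34×-33.5 = -226350
Σ ṁᵢCp,ᵢ = 750×2.34 + 253×2.34 + 2500×2.34 = 8197
T_out = -226350 / 8197 = -27.613 °C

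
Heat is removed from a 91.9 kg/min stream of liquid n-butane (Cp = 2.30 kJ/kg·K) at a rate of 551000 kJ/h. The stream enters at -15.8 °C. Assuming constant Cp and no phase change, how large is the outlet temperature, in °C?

Q = 551000 kJ/h = 9183.3 kJ/min
ΔT = Q/(ṁ·Cp) = 9183.3/(91.9×2.30) = 43.447 K
T_out = -15.8 − 43.447 = -59.247 °C

T_out = -59.2 °C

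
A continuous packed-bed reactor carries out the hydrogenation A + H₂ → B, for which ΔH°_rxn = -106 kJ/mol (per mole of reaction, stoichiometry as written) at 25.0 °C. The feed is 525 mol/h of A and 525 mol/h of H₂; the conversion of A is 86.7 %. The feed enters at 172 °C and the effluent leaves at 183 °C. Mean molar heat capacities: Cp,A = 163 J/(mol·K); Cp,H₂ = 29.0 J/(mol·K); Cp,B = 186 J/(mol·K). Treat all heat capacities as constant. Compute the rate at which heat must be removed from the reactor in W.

Extent of reaction ξ = 0.867 × 525 = 455.18 mol/h
Reaction term: ξ·ΔH°_rxn = 455.18 × -106 = -48249 kJ/h
Sensible, feed 172→25 °C: -14818 kJ/h
Outlet flows (mol/h): A 69.825, H₂ 69.825, B 455.18
Sensible, products 25→183 °C: 15495 kJ/h
Q = ΔH = -47571 kJ/h = -13.214 kW
Heat removed = 13214 W

Q_out = 13200 W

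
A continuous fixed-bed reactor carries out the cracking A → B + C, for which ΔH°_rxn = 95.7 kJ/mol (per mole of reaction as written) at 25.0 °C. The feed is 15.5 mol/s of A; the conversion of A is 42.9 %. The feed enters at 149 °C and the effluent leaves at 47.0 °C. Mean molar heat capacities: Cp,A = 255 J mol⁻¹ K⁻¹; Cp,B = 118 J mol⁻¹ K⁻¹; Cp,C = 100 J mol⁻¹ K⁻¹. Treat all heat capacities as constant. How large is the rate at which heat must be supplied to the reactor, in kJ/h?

Q_in = 820000 kJ/h

Extent of reaction ξ = 0.429 × 15.5 = 6.6495 mol/s
Reaction term: ξ·ΔH°_rxn = 6.6495 × 95.7 = 636.36 kJ/s
Sensible, feed 149→25 °C: -490.11 kJ/s
Outlet flows (mol/s): A 8.8505, B 6.6495, C 6.6495
Sensible, products 25→47.0 °C: 81.542 kJ/s
Q = ΔH = 227.79 kJ/s = 227.79 kW
Heat supplied = 820040 kJ/h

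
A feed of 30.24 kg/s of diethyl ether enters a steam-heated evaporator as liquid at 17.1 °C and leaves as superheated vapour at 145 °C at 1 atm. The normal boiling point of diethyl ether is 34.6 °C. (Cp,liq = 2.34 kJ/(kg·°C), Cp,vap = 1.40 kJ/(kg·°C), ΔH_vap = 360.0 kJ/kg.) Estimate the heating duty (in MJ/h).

liquid 17.1→34.6 °C: 40.95 kJ/kg
vaporisation at 34.6 °C: 360 kJ/kg
vapour 34.6→145 °C: 154.56 kJ/kg
Δh = 40.95 + 360 + 154.56 = 555.51 kJ/kg
Q = ṁ·Δh = 30.24 kg/s × 555.51 kJ/kg = 16799 kJ/s
|Q| = 16799 kW = 60475 MJ/h

Q = 60500 MJ/h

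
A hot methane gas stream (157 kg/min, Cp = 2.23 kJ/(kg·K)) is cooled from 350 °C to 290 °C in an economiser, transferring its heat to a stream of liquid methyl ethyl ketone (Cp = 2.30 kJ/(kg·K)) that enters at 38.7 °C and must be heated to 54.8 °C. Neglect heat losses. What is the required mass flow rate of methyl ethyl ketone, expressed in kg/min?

ṁ_c = 567 kg/min

Heat released by hot stream: Q = 157 × 2.23 × (350 − 290) = 21007 kJ/min
Energy balance on cold side (adiabatic exchanger): Q = ṁ_c·Cp_c·(T_c,out − T_c,in)
ṁ_c = 21007 / [2.30 × (54.8 − 38.7)] = 567.29 kg/min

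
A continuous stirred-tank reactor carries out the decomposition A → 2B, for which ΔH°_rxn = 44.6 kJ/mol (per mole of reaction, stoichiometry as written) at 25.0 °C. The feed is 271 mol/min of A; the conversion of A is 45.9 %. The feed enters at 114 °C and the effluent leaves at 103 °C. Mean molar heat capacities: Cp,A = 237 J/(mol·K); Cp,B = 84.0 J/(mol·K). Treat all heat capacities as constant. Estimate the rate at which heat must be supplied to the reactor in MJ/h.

Q_in = 250 MJ/h

Extent of reaction ξ = 0.459 × 271 = 124.39 mol/min
Reaction term: ξ·ΔH°_rxn = 124.39 × 44.6 = 5547.7 kJ/min
Sensible, feed 114→25 °C: -5716.2 kJ/min
Outlet flows (mol/min): A 146.61, B 248.78
Sensible, products 25→103 °C: 4340.2 kJ/min
Q = ΔH = 4171.8 kJ/min = 69.53 kW
Heat supplied = 250.31 MJ/h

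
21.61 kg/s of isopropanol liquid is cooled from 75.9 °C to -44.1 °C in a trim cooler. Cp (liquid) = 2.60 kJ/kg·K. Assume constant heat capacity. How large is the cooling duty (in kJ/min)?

Q_c = 405000 kJ/min

Q = ṁ·Cp·ΔT = 21.61 × 2.60 × (-44.1 − 75.9) = -6742.3 kJ/s
Cooling duty = 404540 kJ/min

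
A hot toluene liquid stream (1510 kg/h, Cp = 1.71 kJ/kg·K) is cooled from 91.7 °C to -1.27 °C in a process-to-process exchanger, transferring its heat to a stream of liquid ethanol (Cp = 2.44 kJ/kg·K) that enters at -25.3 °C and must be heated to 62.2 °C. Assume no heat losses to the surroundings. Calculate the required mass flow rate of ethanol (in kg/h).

ṁ_c = 1120 kg/h

Heat released by hot stream: Q = 1510 × 1.71 × (91.7 − -1.27) = 240060 kJ/h
Energy balance on cold side (adiabatic exchanger): Q = ṁ_c·Cp_c·(T_c,out − T_c,in)
ṁ_c = 240060 / [2.44 × (62.2 − -25.3)] = 1124.4 kg/h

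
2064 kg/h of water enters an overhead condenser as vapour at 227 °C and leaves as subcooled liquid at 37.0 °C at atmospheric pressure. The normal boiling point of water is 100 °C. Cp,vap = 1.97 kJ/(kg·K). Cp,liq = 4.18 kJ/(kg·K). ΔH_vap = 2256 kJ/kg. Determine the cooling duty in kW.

Q_c = 1590 kW

vapour 227→100 °C: -250.19 kJ/kg
condensation at 100 °C: -2256 kJ/kg
liquid 100→37.0 °C: -263.34 kJ/kg
Δh = -250.19 + -2256 + -263.34 = -2769.5 kJ/kg
Q = ṁ·Δh = 2064 kg/h × -2769.5 kJ/kg = -5.7163e+06 kJ/h
|Q| = 1587.9 kW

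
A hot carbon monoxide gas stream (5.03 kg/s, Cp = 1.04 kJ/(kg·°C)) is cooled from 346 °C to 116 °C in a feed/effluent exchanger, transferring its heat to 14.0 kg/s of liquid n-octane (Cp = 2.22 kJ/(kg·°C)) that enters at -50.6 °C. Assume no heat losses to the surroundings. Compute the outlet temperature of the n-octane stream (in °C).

T_c,out = -11.9 °C

Heat released by hot stream: Q = 5.03 × 1.04 × (346 − 116) = 1203.2 kJ/s
Energy balance on cold side (adiabatic exchanger): Q = ṁ_c·Cp_c·(T_c,out − T_c,in)
T_c,out = -50.6 + 1203.2/(14.0 × 2.22) = -11.888 °C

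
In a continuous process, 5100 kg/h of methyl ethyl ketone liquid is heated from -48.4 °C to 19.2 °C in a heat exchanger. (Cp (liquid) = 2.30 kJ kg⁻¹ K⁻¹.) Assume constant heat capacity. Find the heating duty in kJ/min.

Q = 13200 kJ/min

Q = ṁ·Cp·ΔT = 5100 × 2.30 × (19.2 − -48.4) = 792950 kJ/h
Converting: 792950 / 3600 s = 220.26 kW
Heating duty = 13216 kJ/min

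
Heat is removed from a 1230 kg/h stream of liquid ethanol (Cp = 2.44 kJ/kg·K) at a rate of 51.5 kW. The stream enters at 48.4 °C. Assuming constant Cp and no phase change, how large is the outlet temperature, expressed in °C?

Q = 51.5 kW = 185400 kJ/h
ΔT = Q/(ṁ·Cp) = 185400/(1230×2.44) = 61.775 K
T_out = 48.4 − 61.775 = -13.375 °C

T_out = -13.4 °C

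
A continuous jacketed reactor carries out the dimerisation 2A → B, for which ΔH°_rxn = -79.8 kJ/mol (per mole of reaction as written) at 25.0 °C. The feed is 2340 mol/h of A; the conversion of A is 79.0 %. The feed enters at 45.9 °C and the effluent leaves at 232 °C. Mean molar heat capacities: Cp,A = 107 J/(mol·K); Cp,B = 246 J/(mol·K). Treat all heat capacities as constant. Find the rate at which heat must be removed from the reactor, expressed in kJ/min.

Extent of reaction ξ = 0.790 × 2340 / 2 = 924.3 mol/h
Reaction term: ξ·ΔH°_rxn = 924.3 × -79.8 = -73759 kJ/h
Sensible, feed 45.9→25 °C: -5232.9 kJ/h
Outlet flows (mol/h): A 491.4, B 924.3
Sensible, products 25→232 °C: 57951 kJ/h
Q = ΔH = -21041 kJ/h = -5.8447 kW
Heat removed = 350.68 kJ/min

Q_out = 351 kJ/min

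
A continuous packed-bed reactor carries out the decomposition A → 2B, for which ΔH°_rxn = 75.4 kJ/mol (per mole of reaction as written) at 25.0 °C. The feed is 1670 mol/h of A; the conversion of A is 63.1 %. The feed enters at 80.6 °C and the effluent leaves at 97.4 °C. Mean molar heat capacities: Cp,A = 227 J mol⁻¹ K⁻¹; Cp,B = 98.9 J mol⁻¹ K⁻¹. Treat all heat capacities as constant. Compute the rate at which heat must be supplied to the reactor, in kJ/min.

Extent of reaction ξ = 0.631 × 1670 = 1053.8 mol/h
Reaction term: ξ·ΔH°_rxn = 1053.8 × 75.4 = 79454 kJ/h
Sensible, feed 80.6→25 °C: -21077 kJ/h
Outlet flows (mol/h): A 616.23, B 2107.5
Sensible, products 25→97.4 °C: 25218 kJ/h
Q = ΔH = 83595 kJ/h = 23.221 kW
Heat supplied = 1393.3 kJ/min

Q_in = 1390 kJ/min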